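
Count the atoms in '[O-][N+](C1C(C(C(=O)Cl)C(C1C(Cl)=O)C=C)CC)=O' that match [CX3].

Check the 18 heavy atoms by environment: 7× C (X4) → no; 4× C (X3) → match; 3× O (X1) → no; 2× Cl (X1) → no; 1× N (charge +1, X3) → no; 1× O (charge -1, X1) → no.
That gives 4 matching atoms.

4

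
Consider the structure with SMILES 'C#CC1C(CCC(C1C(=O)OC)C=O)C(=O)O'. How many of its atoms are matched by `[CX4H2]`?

2

The query [CX4H2] means: sp3 carbon (X4) with exactly two hydrogens.
Check the 17 heavy atoms by environment: 4× C (H1, X4) → no; 2× C (H2, X4) → match; 2× C (H0, X3) → no; 3× O (H0, X1) → no; 1× O (H0, X2) → no; 1× C (H3, X4) → no; 1× C (H0, X2) → no; 1× C (H1, X2) → no; 1× O (H1, X2) → no; 1× C (H1, X3) → no.
That gives 2 matching atoms.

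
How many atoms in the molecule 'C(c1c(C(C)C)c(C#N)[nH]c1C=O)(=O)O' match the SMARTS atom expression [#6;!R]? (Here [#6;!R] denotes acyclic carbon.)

6

Check the 15 heavy atoms by environment: 1× n (aromatic, in 5-ring) → no; 4× c (aromatic, in 5-ring) → no; 6× C (acyclic) → match; 1× N (acyclic) → no; 3× O (acyclic) → no.
That gives 6 matching atoms.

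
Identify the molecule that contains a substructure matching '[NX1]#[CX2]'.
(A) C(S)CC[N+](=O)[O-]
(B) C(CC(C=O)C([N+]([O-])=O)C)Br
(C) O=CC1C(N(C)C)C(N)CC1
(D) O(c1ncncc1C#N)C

D

[NX1]#[CX2] describes a nitrogen triple-bonded to a two-connected carbon (a nitrile).
(A) has a nitro group (-[N+](=O)[O-]) but there is no C#N triple bond.
(B) has a nitro group (-[N+](=O)[O-]) but there is no C#N triple bond.
(C) has a primary amino group (-NH2) but the nitrogen is NX3 (three connections), not NX1 triple-bonded.
(D) contains a nitrile (-C#N), which satisfies every atom and bond constraint.
So the answer is (D).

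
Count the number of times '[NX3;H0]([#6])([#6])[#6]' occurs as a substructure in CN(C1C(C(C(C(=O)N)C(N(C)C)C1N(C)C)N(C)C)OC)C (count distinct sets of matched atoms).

[NX3;H0]([#6])([#6])[#6] is the SMARTS for a tertiary amine: a trivalent nitrogen with no H, bonded to three carbons.
The molecule carries 4 separate instances of a dimethylamino group (-N(CH3)2) meeting every constraint; each maps to a distinct set of atoms, giving 4 matches.

4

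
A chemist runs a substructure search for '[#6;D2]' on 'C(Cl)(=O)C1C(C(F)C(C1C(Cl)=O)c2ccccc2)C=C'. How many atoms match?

6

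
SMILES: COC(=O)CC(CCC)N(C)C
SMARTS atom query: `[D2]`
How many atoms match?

The query [D2] means: atom with exactly two heavy-atom neighbours.
Check the 12 heavy atoms by environment: 3× C (D2) → match; 2× C (D3) → no; 4× C (D1) → no; 1× N (D3) → no; 1× O (D1) → no; 1× O (D2) → match.
Summing the matching environments: 3 + 1 = 4 matching atoms.

4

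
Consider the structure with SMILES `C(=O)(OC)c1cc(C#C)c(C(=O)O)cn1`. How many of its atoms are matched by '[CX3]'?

Check the 15 heavy atoms by environment: 1× n (aromatic, X2) → no; 5× c (aromatic, X3) → no; 2× C (X2) → no; 2× C (X3) → match; 2× O (X1) → no; 2× O (X2) → no; 1× C (X4) → no.
That gives 2 matching atoms.

2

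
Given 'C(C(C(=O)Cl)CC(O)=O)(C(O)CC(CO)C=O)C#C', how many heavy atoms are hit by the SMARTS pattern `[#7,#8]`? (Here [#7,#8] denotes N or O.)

Check the 19 heavy atoms by environment: 12× C → no; 6× O → match; 1× Cl → no.
That gives 6 matching atoms.

6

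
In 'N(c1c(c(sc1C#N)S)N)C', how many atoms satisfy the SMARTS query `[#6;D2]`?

1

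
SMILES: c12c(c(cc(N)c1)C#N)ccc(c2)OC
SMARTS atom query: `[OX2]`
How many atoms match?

1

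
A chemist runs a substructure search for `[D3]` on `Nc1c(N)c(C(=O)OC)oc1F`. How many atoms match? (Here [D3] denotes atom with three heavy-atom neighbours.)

The query [D3] means: atom with exactly three heavy-atom neighbours.
Check the 12 heavy atoms by environment: 1× o (aromatic, D2) → no; 4× c (aromatic, D3) → match; 2× N (D1) → no; 1× C (D3) → match; 1× O (D1) → no; 1× O (D2) → no; 1× C (D1) → no; 1× F (D1) → no.
Summing the matching environments: 4 + 1 = 5 matching atoms.

5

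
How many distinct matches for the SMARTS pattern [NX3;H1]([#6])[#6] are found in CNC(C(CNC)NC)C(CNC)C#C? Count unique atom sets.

4

[NX3;H1]([#6])[#6] is the SMARTS for a secondary amine: a trivalent nitrogen with one H, bonded to two carbons.
The molecule carries 4 separate instances of an N-methylamino group (-NHCH3) meeting every constraint; each maps to a distinct set of atoms, giving 4 matches.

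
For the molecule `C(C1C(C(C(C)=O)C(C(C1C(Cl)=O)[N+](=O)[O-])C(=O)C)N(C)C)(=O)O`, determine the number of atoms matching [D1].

The query [D1] means: atom with exactly one heavy-atom neighbour (degree 1).
Check the 24 heavy atoms by environment: 10× C (D3) → no; 6× O (D1) → match; 4× C (D1) → match; 1× Cl (D1) → match; 1× N (D3) → no; 1× N (charge +1, D3) → no; 1× O (charge -1, D1) → match.
Summing the matching environments: 6 + 4 + 1 + 1 = 12 matching atoms.

12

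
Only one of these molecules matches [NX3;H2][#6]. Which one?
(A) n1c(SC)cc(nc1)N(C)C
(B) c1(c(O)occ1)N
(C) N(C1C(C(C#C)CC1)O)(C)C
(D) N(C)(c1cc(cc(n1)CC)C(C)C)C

[NX3;H2][#6] describes a trivalent nitrogen with two H attached to carbon (a primary amine).
(A) has a dimethylamino group (-N(CH3)2) but the nitrogen has H0, not H2.
(B) contains a primary amino group (-NH2), which satisfies every atom and bond constraint.
(C) has a dimethylamino group (-N(CH3)2) but the nitrogen has H0, not H2.
(D) has a dimethylamino group (-N(CH3)2) but the nitrogen has H0, not H2.
So the answer is (B).

B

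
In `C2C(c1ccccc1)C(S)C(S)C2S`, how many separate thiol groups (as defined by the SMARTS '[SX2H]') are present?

3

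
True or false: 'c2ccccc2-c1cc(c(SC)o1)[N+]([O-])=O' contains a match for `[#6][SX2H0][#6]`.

True

The pattern [#6][SX2H0][#6] describes an aliphatic sulfur bridging two carbons with no H on the sulfur — a thioether.
The molecule carries a methylthio ether (-SCH3), whose atoms satisfy every constraint of the query, so the pattern matches.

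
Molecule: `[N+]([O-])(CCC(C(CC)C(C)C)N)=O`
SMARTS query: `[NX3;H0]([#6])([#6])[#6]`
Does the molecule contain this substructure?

The pattern [NX3;H0]([#6])([#6])[#6] describes a trivalent nitrogen with no H, bonded to three carbons — a tertiary amine.
The closest candidate here is a primary amino group (-NH2), but the nitrogen has H2, not H0 with three carbons. No other fragment satisfies the full query, so there is no match.

No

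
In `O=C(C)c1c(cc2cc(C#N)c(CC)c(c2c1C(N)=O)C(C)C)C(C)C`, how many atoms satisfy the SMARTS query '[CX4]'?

The query [CX4] means: C with X4: aliphatic carbon with exactly 4 total connections (bonds + H).
Check the 26 heavy atoms by environment: 10× c (aromatic, X3) → no; 1× C (X2) → no; 1× N (X1) → no; 9× C (X4) → match; 2× C (X3) → no; 2× O (X1) → no; 1× N (X3) → no.
That gives 9 matching atoms.

9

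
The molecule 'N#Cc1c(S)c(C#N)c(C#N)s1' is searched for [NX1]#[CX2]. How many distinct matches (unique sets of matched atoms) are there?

3

[NX1]#[CX2] is the SMARTS for a nitrile: a nitrogen triple-bonded to a two-connected carbon.
The molecule carries 3 separate instances of a nitrile (-C#N) meeting every constraint; each maps to a distinct set of atoms, giving 3 matches.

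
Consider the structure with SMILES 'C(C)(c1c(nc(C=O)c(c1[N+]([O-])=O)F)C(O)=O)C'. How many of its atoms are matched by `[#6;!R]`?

Check the 18 heavy atoms by environment: 1× n (aromatic, in 6-ring) → no; 5× c (aromatic, in 6-ring) → no; 1× F (acyclic) → no; 5× C (acyclic) → match; 4× O (acyclic) → no; 1× N (charge +1, acyclic) → no; 1× O (charge -1, acyclic) → no.
That gives 5 matching atoms.

5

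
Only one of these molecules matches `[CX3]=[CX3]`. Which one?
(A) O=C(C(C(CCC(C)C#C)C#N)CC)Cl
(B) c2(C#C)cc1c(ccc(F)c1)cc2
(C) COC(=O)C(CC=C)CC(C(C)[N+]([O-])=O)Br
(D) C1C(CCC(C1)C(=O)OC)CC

C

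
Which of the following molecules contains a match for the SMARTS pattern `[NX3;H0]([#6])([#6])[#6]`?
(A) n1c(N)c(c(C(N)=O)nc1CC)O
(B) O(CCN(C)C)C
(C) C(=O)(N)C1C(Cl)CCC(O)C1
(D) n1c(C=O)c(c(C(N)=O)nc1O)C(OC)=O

[NX3;H0]([#6])([#6])[#6] describes a trivalent nitrogen with no H, bonded to three carbons (a tertiary amine).
(A) has a primary amide (-C(=O)NH2) but the amide nitrogen has H2 and only one carbon neighbour.
(B) contains a dimethylamino group (-N(CH3)2), which satisfies every atom and bond constraint.
(C) has a primary amide (-C(=O)NH2) but the amide nitrogen has H2 and only one carbon neighbour.
(D) has a primary amide (-C(=O)NH2) but the amide nitrogen has H2 and only one carbon neighbour.
So the answer is (B).

B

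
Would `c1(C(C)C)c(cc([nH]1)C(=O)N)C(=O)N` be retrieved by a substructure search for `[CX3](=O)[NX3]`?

The pattern [CX3](=O)[NX3] describes a carbonyl carbon bonded to a trivalent nitrogen — an amide.
The molecule carries a primary amide (-C(=O)NH2), whose atoms satisfy every constraint of the query, so the pattern matches.

Yes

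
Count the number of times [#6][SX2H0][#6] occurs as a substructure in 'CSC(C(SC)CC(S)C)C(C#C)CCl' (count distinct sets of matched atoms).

2

[#6][SX2H0][#6] is the SMARTS for a thioether: an aliphatic sulfur bridging two carbons with no H on the sulfur.
The molecule carries 2 separate instances of a methylthio ether (-SCH3) meeting every constraint; each maps to a distinct set of atoms, giving 2 matches.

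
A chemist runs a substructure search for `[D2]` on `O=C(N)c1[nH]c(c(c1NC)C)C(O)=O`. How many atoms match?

2

The query [D2] means: atom with exactly two heavy-atom neighbours.
Check the 14 heavy atoms by environment: 1× n (aromatic, D2) → match; 4× c (aromatic, D3) → no; 2× C (D3) → no; 3× O (D1) → no; 1× N (D1) → no; 1× N (D2) → match; 2× C (D1) → no.
Summing the matching environments: 1 + 1 = 2 matching atoms.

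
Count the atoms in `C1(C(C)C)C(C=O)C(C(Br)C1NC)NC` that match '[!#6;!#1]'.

4

Check the 15 heavy atoms by environment: 11× C → no; 2× N → match; 1× Br → match; 1× O → match.
Summing the matching environments: 2 + 1 + 1 = 4 matching atoms.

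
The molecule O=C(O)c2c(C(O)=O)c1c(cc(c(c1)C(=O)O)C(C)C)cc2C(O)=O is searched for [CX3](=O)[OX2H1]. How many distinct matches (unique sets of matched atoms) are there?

4

[CX3](=O)[OX2H1] is the SMARTS for a carboxylic acid: an sp2 carbon double-bonded to O and single-bonded to an -OH oxygen.
The molecule carries 4 separate instances of a carboxylic acid group (-C(=O)OH) meeting every constraint; each maps to a distinct set of atoms, giving 4 matches.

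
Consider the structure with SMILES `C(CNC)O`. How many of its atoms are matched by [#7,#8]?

2

Check the 5 heavy atoms by environment: 3× C → no; 1× O → match; 1× N → match.
Summing the matching environments: 1 + 1 = 2 matching atoms.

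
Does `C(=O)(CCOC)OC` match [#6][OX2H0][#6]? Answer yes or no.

The pattern [#6][OX2H0][#6] describes an aliphatic oxygen bridging two carbons with no H on the oxygen — an ether.
The molecule carries a methoxy ether (-OCH3), whose atoms satisfy every constraint of the query, so the pattern matches.

Yes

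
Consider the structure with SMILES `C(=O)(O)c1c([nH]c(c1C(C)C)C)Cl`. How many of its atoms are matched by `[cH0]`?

4

Check the 13 heavy atoms by environment: 1× n (aromatic, H1) → no; 4× c (aromatic, H0) → match; 3× C (H3) → no; 1× C (H1) → no; 1× C (H0) → no; 1× O (H0) → no; 1× O (H1) → no; 1× Cl (H0) → no.
That gives 4 matching atoms.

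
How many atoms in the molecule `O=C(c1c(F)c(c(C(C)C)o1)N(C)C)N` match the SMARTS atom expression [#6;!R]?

6

Check the 15 heavy atoms by environment: 1× o (aromatic, in 5-ring) → no; 4× c (aromatic, in 5-ring) → no; 6× C (acyclic) → match; 1× O (acyclic) → no; 2× N (acyclic) → no; 1× F (acyclic) → no.
That gives 6 matching atoms.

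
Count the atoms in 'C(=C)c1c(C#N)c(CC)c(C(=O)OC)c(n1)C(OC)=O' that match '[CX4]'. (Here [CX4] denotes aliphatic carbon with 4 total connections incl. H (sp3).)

4

The query [CX4] means: C with X4: aliphatic carbon with exactly 4 total connections (bonds + H).
Check the 20 heavy atoms by environment: 1× n (aromatic, X2) → no; 5× c (aromatic, X3) → no; 4× C (X3) → no; 2× O (X1) → no; 2× O (X2) → no; 4× C (X4) → match; 1× C (X2) → no; 1× N (X1) → no.
That gives 4 matching atoms.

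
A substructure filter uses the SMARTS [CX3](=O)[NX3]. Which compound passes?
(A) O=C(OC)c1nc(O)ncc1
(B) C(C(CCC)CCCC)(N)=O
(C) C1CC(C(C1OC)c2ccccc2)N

[CX3](=O)[NX3] describes a carbonyl carbon bonded to a trivalent nitrogen (an amide).
(A) has a methyl-ester group (-C(=O)OCH3) but the carbonyl is bonded to O, not to an NX3 nitrogen.
(B) contains a primary amide (-C(=O)NH2), which satisfies every atom and bond constraint.
(C) has a primary amino group (-NH2) but the -NH2 is not attached to a carbonyl carbon.
So the answer is (B).

B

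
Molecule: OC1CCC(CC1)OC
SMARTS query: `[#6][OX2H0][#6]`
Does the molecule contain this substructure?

The pattern [#6][OX2H0][#6] describes an aliphatic oxygen bridging two carbons with no H on the oxygen — an ether.
The molecule carries a methoxy ether (-OCH3), whose atoms satisfy every constraint of the query, so the pattern matches.

Yes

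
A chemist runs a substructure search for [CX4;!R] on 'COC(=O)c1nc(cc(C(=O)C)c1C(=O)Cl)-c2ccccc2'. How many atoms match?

2

The query [CX4;!R] means: aliphatic carbon with four total connections, not in a ring.
Check the 22 heavy atoms by environment: 1× n (aromatic, X2, in 6-ring) → no; 11× c (aromatic, X3, in 6-ring) → no; 3× C (X3, acyclic) → no; 3× O (X1, acyclic) → no; 1× O (X2, acyclic) → no; 2× C (X4, acyclic) → match; 1× Cl (X1, acyclic) → no.
That gives 2 matching atoms.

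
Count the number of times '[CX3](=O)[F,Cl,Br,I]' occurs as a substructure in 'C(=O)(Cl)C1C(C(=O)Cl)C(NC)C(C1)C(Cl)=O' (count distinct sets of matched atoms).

[CX3](=O)[F,Cl,Br,I] is the SMARTS for an acyl halide: a carbonyl carbon bonded to a halogen.
The molecule carries 3 separate instances of an acyl chloride (-C(=O)Cl) meeting every constraint; each maps to a distinct set of atoms, giving 3 matches.

3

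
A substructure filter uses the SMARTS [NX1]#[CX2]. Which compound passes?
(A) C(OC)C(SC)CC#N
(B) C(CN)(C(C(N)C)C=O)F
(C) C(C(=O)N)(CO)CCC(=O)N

[NX1]#[CX2] describes a nitrogen triple-bonded to a two-connected carbon (a nitrile).
(A) contains a nitrile (-C#N), which satisfies every atom and bond constraint.
(B) has a primary amino group (-NH2) but the nitrogen is NX3 (three connections), not NX1 triple-bonded.
(C) has a primary amide (-C(=O)NH2) but the nitrogen is NX3, not NX1.
So the answer is (A).

A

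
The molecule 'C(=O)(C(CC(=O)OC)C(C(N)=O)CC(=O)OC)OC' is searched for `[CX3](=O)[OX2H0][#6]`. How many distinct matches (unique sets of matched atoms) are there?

3

[CX3](=O)[OX2H0][#6] is the SMARTS for an ester: a carbonyl carbon bonded to an oxygen that is itself bonded to carbon (no H on that O).
The molecule carries 3 separate instances of a methyl-ester group (-C(=O)OCH3) meeting every constraint; each maps to a distinct set of atoms, giving 3 matches.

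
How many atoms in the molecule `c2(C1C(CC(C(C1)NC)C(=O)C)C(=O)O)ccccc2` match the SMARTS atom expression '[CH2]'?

2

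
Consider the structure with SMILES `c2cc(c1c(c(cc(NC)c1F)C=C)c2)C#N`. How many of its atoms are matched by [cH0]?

6

The query [cH0] means: aromatic carbon with no attached hydrogen (substituted or ring-fusion).
Check the 17 heavy atoms by environment: 6× c (aromatic, H0) → match; 4× c (aromatic, H1) → no; 1× F (H0) → no; 1× C (H0) → no; 1× N (H0) → no; 1× N (H1) → no; 1× C (H3) → no; 1× C (H1) → no; 1× C (H2) → no.
That gives 6 matching atoms.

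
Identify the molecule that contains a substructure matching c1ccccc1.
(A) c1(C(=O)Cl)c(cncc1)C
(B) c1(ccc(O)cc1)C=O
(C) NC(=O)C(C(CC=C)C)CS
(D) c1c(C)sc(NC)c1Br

c1ccccc1 describes six aromatic carbons in a ring (a benzene ring).
(A) has a methyl group (-CH3) but no six-membered all-carbon aromatic ring is present.
(B) contains the required atom environment, so the pattern matches.
(C) has a methyl group (-CH3) but no six-membered all-carbon aromatic ring is present.
(D) has a methyl group (-CH3) but no six-membered all-carbon aromatic ring is present.
So the answer is (B).

B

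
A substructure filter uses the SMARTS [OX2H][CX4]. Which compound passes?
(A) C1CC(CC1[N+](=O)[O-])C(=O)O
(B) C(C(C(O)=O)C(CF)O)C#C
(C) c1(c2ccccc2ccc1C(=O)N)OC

[OX2H][CX4] describes a hydroxyl oxygen bound to an sp3 (X4) carbon (an aliphatic alcohol).
(A) has a carboxylic acid group (-C(=O)OH) but the -OH is on a CX3 carbonyl carbon, not a CX4 carbon.
(B) contains a hydroxyl group (-OH), which satisfies every atom and bond constraint.
(C) has a methoxy ether (-OCH3) but the oxygen has H0 (ether), not H1.
So the answer is (B).

B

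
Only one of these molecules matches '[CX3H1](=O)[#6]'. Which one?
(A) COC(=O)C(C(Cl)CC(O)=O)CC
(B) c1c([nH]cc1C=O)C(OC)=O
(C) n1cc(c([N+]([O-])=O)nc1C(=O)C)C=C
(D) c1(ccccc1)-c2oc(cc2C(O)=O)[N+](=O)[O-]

B

[CX3H1](=O)[#6] describes an sp2 carbon with one H, double-bonded to O and single-bonded to carbon (an aldehyde).
(A) has a carboxylic acid group (-C(=O)OH) but the carbonyl carbon has H0 and is bonded to O, not H1.
(B) contains an aldehyde (-CHO), which satisfies every atom and bond constraint.
(C) has an acetyl/ketone group (-C(=O)CH3) but the carbonyl carbon has H0 (two carbon neighbours), not H1.
(D) has a carboxylic acid group (-C(=O)OH) but the carbonyl carbon has H0 and is bonded to O, not H1.
So the answer is (B).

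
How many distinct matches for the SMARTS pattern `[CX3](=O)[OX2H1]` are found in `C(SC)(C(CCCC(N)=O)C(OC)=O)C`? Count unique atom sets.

0

[CX3](=O)[OX2H1] is the SMARTS for a carboxylic acid: an sp2 carbon double-bonded to O and single-bonded to an -OH oxygen.
The molecule has a primary amide (-C(=O)NH2), but the carbonyl is bonded to N, not to an -OH oxygen; nothing else fits, so there are 0 matches.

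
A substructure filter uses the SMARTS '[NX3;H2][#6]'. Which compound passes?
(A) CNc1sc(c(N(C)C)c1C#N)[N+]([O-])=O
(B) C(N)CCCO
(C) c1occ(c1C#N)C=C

B

[NX3;H2][#6] describes a trivalent nitrogen with two H attached to carbon (a primary amine).
(A) has an N-methylamino group (-NHCH3) but the nitrogen bears two carbons and only one H (H1), not H2.
(B) contains a primary amino group (-NH2), which satisfies every atom and bond constraint.
(C) has a nitrile (-C#N) but the nitrogen is NX1 (triple-bonded), not NX3 with two H.
So the answer is (B).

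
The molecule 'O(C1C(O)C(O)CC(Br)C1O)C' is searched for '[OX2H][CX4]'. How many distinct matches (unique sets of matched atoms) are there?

3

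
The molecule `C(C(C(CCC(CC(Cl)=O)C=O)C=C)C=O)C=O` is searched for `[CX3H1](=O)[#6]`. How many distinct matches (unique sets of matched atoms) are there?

3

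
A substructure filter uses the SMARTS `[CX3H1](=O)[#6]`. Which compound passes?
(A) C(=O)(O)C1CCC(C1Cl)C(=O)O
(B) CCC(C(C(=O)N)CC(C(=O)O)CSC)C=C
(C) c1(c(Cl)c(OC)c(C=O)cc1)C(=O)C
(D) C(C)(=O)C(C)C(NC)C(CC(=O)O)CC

C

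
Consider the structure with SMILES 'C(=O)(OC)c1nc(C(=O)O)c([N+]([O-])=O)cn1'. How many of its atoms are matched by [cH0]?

3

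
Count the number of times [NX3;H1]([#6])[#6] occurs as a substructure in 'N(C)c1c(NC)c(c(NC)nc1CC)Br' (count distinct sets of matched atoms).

3

[NX3;H1]([#6])[#6] is the SMARTS for a secondary amine: a trivalent nitrogen with one H, bonded to two carbons.
The molecule carries 3 separate instances of an N-methylamino group (-NHCH3) meeting every constraint; each maps to a distinct set of atoms, giving 3 matches.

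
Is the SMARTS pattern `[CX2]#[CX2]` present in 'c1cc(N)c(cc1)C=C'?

The pattern [CX2]#[CX2] describes a carbon-carbon triple bond — an alkyne.
The closest candidate here is a vinyl group (-CH=CH2), but the C=C is a double bond; both carbons are CX3, not CX2. No other fragment satisfies the full query, so there is no match.

No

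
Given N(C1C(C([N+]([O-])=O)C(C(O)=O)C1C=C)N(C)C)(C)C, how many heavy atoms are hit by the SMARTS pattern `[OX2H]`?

1

The query [OX2H] means: aliphatic oxygen with two connections, one of which is H — an -OH oxygen.
Check the 19 heavy atoms by environment: 5× C (H1, X4) → no; 1× N (charge +1, H0, X3) → no; 1× O (charge -1, H0, X1) → no; 2× O (H0, X1) → no; 2× N (H0, X3) → no; 4× C (H3, X4) → no; 1× C (H1, X3) → no; 1× C (H2, X3) → no; 1× C (H0, X3) → no; 1× O (H1, X2) → match.
That gives 1 matching atom.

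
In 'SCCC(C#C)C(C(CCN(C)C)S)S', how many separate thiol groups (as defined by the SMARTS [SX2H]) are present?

3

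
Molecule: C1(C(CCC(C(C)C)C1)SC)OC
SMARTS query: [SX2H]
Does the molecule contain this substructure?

No

The pattern [SX2H] describes an aliphatic sulfur with two connections, one being H — a thiol.
The closest candidate here is a methylthio ether (-SCH3), but the sulfur has H0 (bonded to two carbons), not H1. No other fragment satisfies the full query, so there is no match.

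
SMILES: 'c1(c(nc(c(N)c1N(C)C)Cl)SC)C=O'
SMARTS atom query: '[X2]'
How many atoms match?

2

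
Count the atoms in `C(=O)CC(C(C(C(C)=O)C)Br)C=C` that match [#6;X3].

4

The query [#6;X3] means: any carbon (aromatic or not) with three total connections.
Check the 13 heavy atoms by environment: 6× C (X4) → no; 4× C (X3) → match; 2× O (X1) → no; 1× Br (X1) → no.
That gives 4 matching atoms.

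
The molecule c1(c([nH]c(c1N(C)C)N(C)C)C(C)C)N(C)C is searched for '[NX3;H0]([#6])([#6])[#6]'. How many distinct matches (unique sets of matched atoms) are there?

[NX3;H0]([#6])([#6])[#6] is the SMARTS for a tertiary amine: a trivalent nitrogen with no H, bonded to three carbons.
The molecule carries 3 separate instances of a dimethylamino group (-N(CH3)2) meeting every constraint; each maps to a distinct set of atoms, giving 3 matches.

3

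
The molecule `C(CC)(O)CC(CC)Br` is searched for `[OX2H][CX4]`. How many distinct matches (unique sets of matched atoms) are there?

1

[OX2H][CX4] is the SMARTS for an aliphatic alcohol: a hydroxyl oxygen bound to an sp3 (X4) carbon.
Exactly one fragment in the molecule meets all constraints, giving 1 match.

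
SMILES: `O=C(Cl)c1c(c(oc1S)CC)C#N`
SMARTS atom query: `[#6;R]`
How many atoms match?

4

The query [#6;R] means: carbon that is part of a ring.
Check the 13 heavy atoms by environment: 1× o (aromatic, in 5-ring) → no; 4× c (aromatic, in 5-ring) → match; 4× C (acyclic) → no; 1× N (acyclic) → no; 1× O (acyclic) → no; 1× Cl (acyclic) → no; 1× S (acyclic) → no.
That gives 4 matching atoms.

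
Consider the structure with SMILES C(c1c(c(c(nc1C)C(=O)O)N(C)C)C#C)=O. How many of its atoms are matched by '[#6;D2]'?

The query [#6;D2] means: any carbon bonded to exactly two heavy atoms.
Check the 17 heavy atoms by environment: 1× n (aromatic, D2) → no; 5× c (aromatic, D3) → no; 1× C (D3) → no; 3× O (D1) → no; 4× C (D1) → no; 2× C (D2) → match; 1× N (D3) → no.
That gives 2 matching atoms.

2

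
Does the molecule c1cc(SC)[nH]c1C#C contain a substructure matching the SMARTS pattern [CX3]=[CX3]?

No

The pattern [CX3]=[CX3] describes a non-aromatic C=C double bond between two sp2 carbons — an alkene.
The closest candidate here is an ethynyl group (-C#CH), but the C-C bond is a triple bond, not a double bond. No other fragment satisfies the full query, so there is no match.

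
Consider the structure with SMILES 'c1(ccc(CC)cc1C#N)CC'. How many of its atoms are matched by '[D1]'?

Check the 12 heavy atoms by environment: 3× c (aromatic, D2) → no; 3× c (aromatic, D3) → no; 3× C (D2) → no; 1× N (D1) → match; 2× C (D1) → match.
Summing the matching environments: 1 + 2 = 3 matching atoms.

3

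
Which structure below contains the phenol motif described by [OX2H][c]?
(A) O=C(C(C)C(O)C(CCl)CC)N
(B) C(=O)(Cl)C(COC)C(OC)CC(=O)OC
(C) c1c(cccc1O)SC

C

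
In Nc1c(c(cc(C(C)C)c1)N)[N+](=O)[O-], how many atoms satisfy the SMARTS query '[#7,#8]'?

The query [#7,#8] means: nitrogen or oxygen (comma = OR).
Check the 14 heavy atoms by environment: 6× c (aromatic) → no; 2× N → match; 1× N (charge +1) → match; 1× O (charge -1) → match; 1× O → match; 3× C → no.
Summing the matching environments: 2 + 1 + 1 + 1 = 5 matching atoms.

5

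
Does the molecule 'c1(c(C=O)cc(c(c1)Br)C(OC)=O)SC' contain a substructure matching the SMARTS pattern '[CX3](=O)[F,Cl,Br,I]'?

No

The pattern [CX3](=O)[F,Cl,Br,I] describes a carbonyl carbon bonded to a halogen — an acyl halide.
The closest candidate here is a methyl-ester group (-C(=O)OCH3), but the carbonyl is bonded to -O-C, not to a halogen. No other fragment satisfies the full query, so there is no match.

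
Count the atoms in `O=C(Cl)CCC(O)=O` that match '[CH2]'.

The query [CH2] means: aliphatic carbon with exactly two hydrogens.
Check the 8 heavy atoms by environment: 2× C (H2) → match; 2× C (H0) → no; 2× O (H0) → no; 1× Cl (H0) → no; 1× O (H1) → no.
That gives 2 matching atoms.

2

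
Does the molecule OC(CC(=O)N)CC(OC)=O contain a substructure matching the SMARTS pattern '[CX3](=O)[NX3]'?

The pattern [CX3](=O)[NX3] describes a carbonyl carbon bonded to a trivalent nitrogen — an amide.
The molecule carries a primary amide (-C(=O)NH2), whose atoms satisfy every constraint of the query, so the pattern matches.

Yes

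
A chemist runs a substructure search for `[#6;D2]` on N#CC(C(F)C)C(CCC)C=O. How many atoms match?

The query [#6;D2] means: any carbon bonded to exactly two heavy atoms.
Check the 12 heavy atoms by environment: 2× C (D1) → no; 3× C (D3) → no; 4× C (D2) → match; 1× O (D1) → no; 1× F (D1) → no; 1× N (D1) → no.
That gives 4 matching atoms.

4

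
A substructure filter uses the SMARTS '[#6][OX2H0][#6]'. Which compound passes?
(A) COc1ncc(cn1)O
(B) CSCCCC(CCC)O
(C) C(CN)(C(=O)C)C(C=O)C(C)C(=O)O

A

[#6][OX2H0][#6] describes an aliphatic oxygen bridging two carbons with no H on the oxygen (an ether).
(A) contains a methoxy ether (-OCH3), which satisfies every atom and bond constraint.
(B) has a hydroxyl group (-OH) but the oxygen has H1, not H0 bridging two carbons.
(C) has a carboxylic acid group (-C(=O)OH) but the -OH oxygen has H1; the =O is OX1, not OX2.
So the answer is (A).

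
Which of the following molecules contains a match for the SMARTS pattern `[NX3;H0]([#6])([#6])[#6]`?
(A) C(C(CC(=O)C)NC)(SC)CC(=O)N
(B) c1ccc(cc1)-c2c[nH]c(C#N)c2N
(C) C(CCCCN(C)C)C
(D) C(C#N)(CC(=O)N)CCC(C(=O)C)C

[NX3;H0]([#6])([#6])[#6] describes a trivalent nitrogen with no H, bonded to three carbons (a tertiary amine).
(A) has a primary amide (-C(=O)NH2) but the amide nitrogen has H2 and only one carbon neighbour.
(B) has a primary amino group (-NH2) but the nitrogen has H2, not H0 with three carbons.
(C) contains a dimethylamino group (-N(CH3)2), which satisfies every atom and bond constraint.
(D) has a primary amide (-C(=O)NH2) but the amide nitrogen has H2 and only one carbon neighbour.
So the answer is (C).

C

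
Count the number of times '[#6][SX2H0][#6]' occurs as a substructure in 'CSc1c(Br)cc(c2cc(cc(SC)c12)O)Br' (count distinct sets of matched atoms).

2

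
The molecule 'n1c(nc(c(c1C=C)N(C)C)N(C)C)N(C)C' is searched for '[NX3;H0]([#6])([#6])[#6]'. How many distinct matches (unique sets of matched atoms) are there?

3

[NX3;H0]([#6])([#6])[#6] is the SMARTS for a tertiary amine: a trivalent nitrogen with no H, bonded to three carbons.
The molecule carries 3 separate instances of a dimethylamino group (-N(CH3)2) meeting every constraint; each maps to a distinct set of atoms, giving 3 matches.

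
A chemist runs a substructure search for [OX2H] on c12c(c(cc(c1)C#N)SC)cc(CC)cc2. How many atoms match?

0

The query [OX2H] means: aliphatic oxygen with two connections, one of which is H — an -OH oxygen.
Check the 16 heavy atoms by environment: 5× c (aromatic, H0, X3) → no; 5× c (aromatic, H1, X3) → no; 1× C (H2, X4) → no; 2× C (H3, X4) → no; 1× S (H0, X2) → no; 1× C (H0, X2) → no; 1× N (H0, X1) → no.
No environment satisfies the query, so 0 matching atoms.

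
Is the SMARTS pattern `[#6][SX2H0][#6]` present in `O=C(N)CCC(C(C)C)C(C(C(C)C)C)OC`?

No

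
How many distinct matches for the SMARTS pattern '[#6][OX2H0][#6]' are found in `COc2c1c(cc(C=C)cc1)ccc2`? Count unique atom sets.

1

[#6][OX2H0][#6] is the SMARTS for an ether: an aliphatic oxygen bridging two carbons with no H on the oxygen.
Exactly one fragment in the molecule meets all constraints, giving 1 match.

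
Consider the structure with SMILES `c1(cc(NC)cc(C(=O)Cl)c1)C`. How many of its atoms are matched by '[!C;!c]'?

3

Check the 12 heavy atoms by environment: 6× c (aromatic) → no; 3× C → no; 1× O → match; 1× Cl → match; 1× N → match.
Summing the matching environments: 1 + 1 + 1 = 3 matching atoms.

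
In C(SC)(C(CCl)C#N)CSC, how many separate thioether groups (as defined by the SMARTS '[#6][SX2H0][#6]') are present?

2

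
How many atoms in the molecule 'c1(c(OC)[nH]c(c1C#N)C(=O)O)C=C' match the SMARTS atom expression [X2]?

3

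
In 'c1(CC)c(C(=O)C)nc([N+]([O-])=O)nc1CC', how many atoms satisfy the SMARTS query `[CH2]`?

The query [CH2] means: aliphatic carbon with exactly two hydrogens.
Check the 16 heavy atoms by environment: 2× n (aromatic, H0) → no; 4× c (aromatic, H0) → no; 1× N (charge +1, H0) → no; 1× O (charge -1, H0) → no; 2× O (H0) → no; 2× C (H2) → match; 3× C (H3) → no; 1× C (H0) → no.
That gives 2 matching atoms.

2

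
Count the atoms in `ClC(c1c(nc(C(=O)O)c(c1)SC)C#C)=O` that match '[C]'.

The query [C] means: uppercase C matches aliphatic (non-aromatic) carbon only.
Check the 16 heavy atoms by environment: 1× n (aromatic) → no; 5× c (aromatic) → no; 5× C → match; 3× O → no; 1× Cl → no; 1× S → no.
That gives 5 matching atoms.

5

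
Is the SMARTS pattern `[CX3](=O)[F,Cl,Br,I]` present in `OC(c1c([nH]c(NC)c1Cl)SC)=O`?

No

The pattern [CX3](=O)[F,Cl,Br,I] describes a carbonyl carbon bonded to a halogen — an acyl halide.
The closest candidate here is a carboxylic acid group (-C(=O)OH), but the carbonyl is bonded to -OH, not to a halogen. No other fragment satisfies the full query, so there is no match.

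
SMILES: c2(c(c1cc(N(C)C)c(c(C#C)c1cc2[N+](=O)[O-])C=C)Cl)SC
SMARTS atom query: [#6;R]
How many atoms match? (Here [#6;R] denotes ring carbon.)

10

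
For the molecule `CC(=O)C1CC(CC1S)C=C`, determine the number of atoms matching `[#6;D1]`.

The query [#6;D1] means: carbon bonded to exactly one heavy atom.
Check the 11 heavy atoms by environment: 3× C (D2) → no; 4× C (D3) → no; 1× S (D1) → no; 1× O (D1) → no; 2× C (D1) → match.
That gives 2 matching atoms.

2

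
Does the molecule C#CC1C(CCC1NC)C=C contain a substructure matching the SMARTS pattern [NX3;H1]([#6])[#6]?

The pattern [NX3;H1]([#6])[#6] describes a trivalent nitrogen with one H, bonded to two carbons — a secondary amine.
The molecule carries an N-methylamino group (-NHCH3), whose atoms satisfy every constraint of the query, so the pattern matches.

Yes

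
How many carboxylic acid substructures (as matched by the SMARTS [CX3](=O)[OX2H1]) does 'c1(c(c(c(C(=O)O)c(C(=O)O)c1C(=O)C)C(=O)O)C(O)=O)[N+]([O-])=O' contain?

4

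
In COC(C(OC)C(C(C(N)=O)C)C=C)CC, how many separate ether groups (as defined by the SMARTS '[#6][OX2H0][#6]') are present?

[#6][OX2H0][#6] is the SMARTS for an ether: an aliphatic oxygen bridging two carbons with no H on the oxygen.
The molecule carries 2 separate instances of a methoxy ether (-OCH3) meeting every constraint; each maps to a distinct set of atoms, giving 2 matches.

2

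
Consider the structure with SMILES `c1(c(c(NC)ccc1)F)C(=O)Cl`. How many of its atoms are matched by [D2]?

The query [D2] means: atom with exactly two heavy-atom neighbours.
Check the 12 heavy atoms by environment: 3× c (aromatic, D2) → match; 3× c (aromatic, D3) → no; 1× C (D3) → no; 1× O (D1) → no; 1× Cl (D1) → no; 1× N (D2) → match; 1× C (D1) → no; 1× F (D1) → no.
Summing the matching environments: 3 + 1 = 4 matching atoms.

4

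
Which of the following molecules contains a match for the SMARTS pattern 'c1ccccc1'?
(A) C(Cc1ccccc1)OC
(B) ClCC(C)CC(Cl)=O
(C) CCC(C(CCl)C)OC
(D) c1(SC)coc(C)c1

A

c1ccccc1 describes six aromatic carbons in a ring (a benzene ring).
(A) contains a phenyl ring, which satisfies every atom and bond constraint.
(B) has a methyl group (-CH3) but no six-membered all-carbon aromatic ring is present.
(C) has a methyl group (-CH3) but no six-membered all-carbon aromatic ring is present.
(D) has a methyl group (-CH3) but no six-membered all-carbon aromatic ring is present.
So the answer is (A).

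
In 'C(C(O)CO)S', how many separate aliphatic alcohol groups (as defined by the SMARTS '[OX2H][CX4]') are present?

[OX2H][CX4] is the SMARTS for an aliphatic alcohol: a hydroxyl oxygen bound to an sp3 (X4) carbon.
The molecule carries 2 separate instances of a hydroxyl group (-OH) meeting every constraint; each maps to a distinct set of atoms, giving 2 matches.

2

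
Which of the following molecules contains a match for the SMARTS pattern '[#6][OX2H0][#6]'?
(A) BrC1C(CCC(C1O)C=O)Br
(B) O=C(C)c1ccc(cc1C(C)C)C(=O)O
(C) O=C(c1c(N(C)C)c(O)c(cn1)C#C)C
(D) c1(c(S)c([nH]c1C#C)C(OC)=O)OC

D

[#6][OX2H0][#6] describes an aliphatic oxygen bridging two carbons with no H on the oxygen (an ether).
(A) has a hydroxyl group (-OH) but the oxygen has H1, not H0 bridging two carbons.
(B) has a carboxylic acid group (-C(=O)OH) but the -OH oxygen has H1; the =O is OX1, not OX2.
(C) has a hydroxyl group (-OH) but the oxygen has H1, not H0 bridging two carbons.
(D) contains a methoxy ether (-OCH3), which satisfies every atom and bond constraint.
So the answer is (D).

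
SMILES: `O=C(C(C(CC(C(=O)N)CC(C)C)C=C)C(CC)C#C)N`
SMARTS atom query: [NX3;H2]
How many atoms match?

2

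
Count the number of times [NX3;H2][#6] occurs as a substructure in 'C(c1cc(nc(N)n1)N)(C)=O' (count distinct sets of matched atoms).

2

[NX3;H2][#6] is the SMARTS for a primary amine: a trivalent nitrogen with two H attached to carbon.
The molecule carries 2 separate instances of a primary amino group (-NH2) meeting every constraint; each maps to a distinct set of atoms, giving 2 matches.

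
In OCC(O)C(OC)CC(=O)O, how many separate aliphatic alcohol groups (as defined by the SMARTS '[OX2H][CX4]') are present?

2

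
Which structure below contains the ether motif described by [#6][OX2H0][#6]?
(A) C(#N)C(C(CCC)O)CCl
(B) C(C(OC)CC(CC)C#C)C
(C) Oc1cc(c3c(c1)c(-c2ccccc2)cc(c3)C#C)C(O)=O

B

[#6][OX2H0][#6] describes an aliphatic oxygen bridging two carbons with no H on the oxygen (an ether).
(A) has a hydroxyl group (-OH) but the oxygen has H1, not H0 bridging two carbons.
(B) contains a methoxy ether (-OCH3), which satisfies every atom and bond constraint.
(C) has a carboxylic acid group (-C(=O)OH) but the -OH oxygen has H1; the =O is OX1, not OX2.
So the answer is (B).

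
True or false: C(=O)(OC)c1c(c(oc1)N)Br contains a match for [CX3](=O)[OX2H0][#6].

True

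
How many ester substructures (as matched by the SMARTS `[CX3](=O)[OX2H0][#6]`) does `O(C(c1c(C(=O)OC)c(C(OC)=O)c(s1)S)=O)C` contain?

3

[CX3](=O)[OX2H0][#6] is the SMARTS for an ester: a carbonyl carbon bonded to an oxygen that is itself bonded to carbon (no H on that O).
The molecule carries 3 separate instances of a methyl-ester group (-C(=O)OCH3) meeting every constraint; each maps to a distinct set of atoms, giving 3 matches.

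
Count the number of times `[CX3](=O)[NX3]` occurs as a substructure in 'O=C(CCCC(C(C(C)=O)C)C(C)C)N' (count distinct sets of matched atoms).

1

[CX3](=O)[NX3] is the SMARTS for an amide: a carbonyl carbon bonded to a trivalent nitrogen.
Exactly one fragment in the molecule meets all constraints, giving 1 match.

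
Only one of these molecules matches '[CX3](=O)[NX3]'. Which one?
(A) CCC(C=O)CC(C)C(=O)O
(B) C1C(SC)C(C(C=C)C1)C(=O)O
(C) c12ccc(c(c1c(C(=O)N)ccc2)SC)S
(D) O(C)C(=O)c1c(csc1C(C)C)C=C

[CX3](=O)[NX3] describes a carbonyl carbon bonded to a trivalent nitrogen (an amide).
(A) has a carboxylic acid group (-C(=O)OH) but the carbonyl is bonded to O, not to an NX3 nitrogen.
(B) has a carboxylic acid group (-C(=O)OH) but the carbonyl is bonded to O, not to an NX3 nitrogen.
(C) contains a primary amide (-C(=O)NH2), which satisfies every atom and bond constraint.
(D) has a methyl-ester group (-C(=O)OCH3) but the carbonyl is bonded to O, not to an NX3 nitrogen.
So the answer is (C).

C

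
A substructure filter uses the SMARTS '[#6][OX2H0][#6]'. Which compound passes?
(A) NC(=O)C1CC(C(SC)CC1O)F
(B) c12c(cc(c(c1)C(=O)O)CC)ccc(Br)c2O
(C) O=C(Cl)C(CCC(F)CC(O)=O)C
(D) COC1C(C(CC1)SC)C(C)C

[#6][OX2H0][#6] describes an aliphatic oxygen bridging two carbons with no H on the oxygen (an ether).
(A) has a hydroxyl group (-OH) but the oxygen has H1, not H0 bridging two carbons.
(B) has a carboxylic acid group (-C(=O)OH) but the -OH oxygen has H1; the =O is OX1, not OX2.
(C) has a carboxylic acid group (-C(=O)OH) but the -OH oxygen has H1; the =O is OX1, not OX2.
(D) contains a methoxy ether (-OCH3), which satisfies every atom and bond constraint.
So the answer is (D).

D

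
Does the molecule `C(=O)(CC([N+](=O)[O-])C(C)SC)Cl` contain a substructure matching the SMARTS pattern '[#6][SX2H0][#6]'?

Yes

The pattern [#6][SX2H0][#6] describes an aliphatic sulfur bridging two carbons with no H on the sulfur — a thioether.
The molecule carries a methylthio ether (-SCH3), whose atoms satisfy every constraint of the query, so the pattern matches.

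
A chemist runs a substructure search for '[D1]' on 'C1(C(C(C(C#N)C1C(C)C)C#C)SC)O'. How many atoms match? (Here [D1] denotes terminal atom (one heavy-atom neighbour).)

The query [D1] means: atom with exactly one heavy-atom neighbour (degree 1).
Check the 15 heavy atoms by environment: 6× C (D3) → no; 2× C (D2) → no; 4× C (D1) → match; 1× N (D1) → match; 1× S (D2) → no; 1× O (D1) → match.
Summing the matching environments: 4 + 1 + 1 = 6 matching atoms.

6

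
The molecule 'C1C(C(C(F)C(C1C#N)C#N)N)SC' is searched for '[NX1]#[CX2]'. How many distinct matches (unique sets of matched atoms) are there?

[NX1]#[CX2] is the SMARTS for a nitrile: a nitrogen triple-bonded to a two-connected carbon.
The molecule carries 2 separate instances of a nitrile (-C#N) meeting every constraint; each maps to a distinct set of atoms, giving 2 matches.

2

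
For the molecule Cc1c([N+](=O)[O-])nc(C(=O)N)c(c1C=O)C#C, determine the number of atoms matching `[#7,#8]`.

The query [#7,#8] means: nitrogen or oxygen (comma = OR).
Check the 17 heavy atoms by environment: 1× n (aromatic) → match; 5× c (aromatic) → no; 1× N (charge +1) → match; 1× O (charge -1) → match; 3× O → match; 5× C → no; 1× N → match.
Summing the matching environments: 1 + 1 + 1 + 3 + 1 = 7 matching atoms.

7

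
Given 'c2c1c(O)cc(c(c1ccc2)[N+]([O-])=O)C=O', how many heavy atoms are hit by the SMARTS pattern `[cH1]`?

The query [cH1] means: aromatic carbon bearing exactly one hydrogen.
Check the 16 heavy atoms by environment: 5× c (aromatic, H0) → no; 5× c (aromatic, H1) → match; 1× O (H1) → no; 1× C (H1) → no; 2× O (H0) → no; 1× N (charge +1, H0) → no; 1× O (charge -1, H0) → no.
That gives 5 matching atoms.

5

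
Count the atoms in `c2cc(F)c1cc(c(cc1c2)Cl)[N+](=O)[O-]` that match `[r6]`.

10

The query [r6] means: r6 matches atoms in a six-membered ring.
Check the 15 heavy atoms by environment: 10× c (aromatic, in 6-ring) → match; 1× N (charge +1, acyclic) → no; 1× O (charge -1, acyclic) → no; 1× O (acyclic) → no; 1× Cl (acyclic) → no; 1× F (acyclic) → no.
That gives 10 matching atoms.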